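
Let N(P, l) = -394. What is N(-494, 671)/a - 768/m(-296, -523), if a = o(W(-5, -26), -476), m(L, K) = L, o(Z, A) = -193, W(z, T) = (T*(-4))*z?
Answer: 33106/7141 ≈ 4.6360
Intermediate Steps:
W(z, T) = -4*T*z (W(z, T) = (-4*T)*z = -4*T*z)
a = -193
N(-494, 671)/a - 768/m(-296, -523) = -394/(-193) - 768/(-296) = -394*(-1/193) - 768*(-1/296) = 394/193 + 96/37 = 33106/7141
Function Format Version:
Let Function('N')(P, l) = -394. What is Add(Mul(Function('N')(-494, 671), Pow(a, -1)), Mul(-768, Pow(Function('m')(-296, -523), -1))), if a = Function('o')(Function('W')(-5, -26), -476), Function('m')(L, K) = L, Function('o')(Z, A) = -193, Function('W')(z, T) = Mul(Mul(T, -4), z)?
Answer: Rational(33106, 7141) ≈ 4.6360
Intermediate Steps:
Function('W')(z, T) = Mul(-4, T, z) (Function('W')(z, T) = Mul(Mul(-4, T), z) = Mul(-4, T, z))
a = -193
Add(Mul(Function('N')(-494, 671), Pow(a, -1)), Mul(-768, Pow(Function('m')(-296, -523), -1))) = Add(Mul(-394, Pow(-193, -1)), Mul(-768, Pow(-296, -1))) = Add(Mul(-394, Rational(-1, 193)), Mul(-768, Rational(-1, 296))) = Add(Rational(394, 193), Rational(96, 37)) = Rational(33106, 7141)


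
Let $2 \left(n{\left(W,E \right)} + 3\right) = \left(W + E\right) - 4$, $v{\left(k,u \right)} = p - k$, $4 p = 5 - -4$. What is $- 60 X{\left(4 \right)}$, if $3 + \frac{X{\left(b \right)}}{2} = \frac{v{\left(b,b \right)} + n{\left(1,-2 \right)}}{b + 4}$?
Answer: $\frac{1875}{4} \approx 468.75$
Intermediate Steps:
$p = \frac{9}{4}$ ($p = \frac{5 - -4}{4} = \frac{5 + 4}{4} = \frac{1}{4} \cdot 9 = \frac{9}{4} \approx 2.25$)
$v{\left(k,u \right)} = \frac{9}{4} - k$
$n{\left(W,E \right)} = -5 + \frac{E}{2} + \frac{W}{2}$ ($n{\left(W,E \right)} = -3 + \frac{\left(W + E\right) - 4}{2} = -3 + \frac{\left(E + W\right) - 4}{2} = -3 + \frac{-4 + E + W}{2} = -3 + \left(-2 + \frac{E}{2} + \frac{W}{2}\right) = -5 + \frac{E}{2} + \frac{W}{2}$)
$X{\left(b \right)} = -6 + \frac{2 \left(- \frac{13}{4} - b\right)}{4 + b}$ ($X{\left(b \right)} = -6 + 2 \frac{\left(\frac{9}{4} - b\right) + \left(-5 + \frac{1}{2} \left(-2\right) + \frac{1}{2} \cdot 1\right)}{b + 4} = -6 + 2 \frac{\left(\frac{9}{4} - b\right) - \frac{11}{2}}{4 + b} = -6 + 2 \frac{- \frac{13}{4} - b}{4 + b} = -6 + \frac{2 \left(- \frac{13}{4} - b\right)}{4 + b}$)
$- 60 X{\left(4 \right)} = - 60 \frac{-61 - 64}{2 \left(4 + 4\right)} = - 60 \frac{-61 - 64}{2 \cdot 8} = - 60 \cdot \frac{1}{2} \cdot \frac{1}{8} \left(-125\right) = \left(-60\right) \left(- \frac{125}{16}\right) = \frac{1875}{4}$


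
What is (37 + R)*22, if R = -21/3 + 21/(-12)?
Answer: 1243/2 ≈ 621.50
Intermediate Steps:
R = -35/4 (R = -21*1/3 + 21*(-1/12) = -7 - 7/4 = -35/4 ≈ -8.7500)
(37 + R)*22 = (37 - 35/4)*22 = (113/4)*22 = 1243/2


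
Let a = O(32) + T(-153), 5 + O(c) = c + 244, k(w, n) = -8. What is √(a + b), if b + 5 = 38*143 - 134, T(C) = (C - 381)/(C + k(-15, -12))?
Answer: 2*√36090565/161 ≈ 74.628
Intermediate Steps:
O(c) = 239 + c (O(c) = -5 + (c + 244) = -5 + (244 + c) = 239 + c)
T(C) = (-381 + C)/(-8 + C) (T(C) = (C - 381)/(C - 8) = (-381 + C)/(-8 + C))
a = 44165/161 (a = (239 + 32) + (-381 - 153)/(-8 - 153) = 271 - 534/(-161) = 271 - 1/161*(-534) = 271 + 534/161 = 44165/161 ≈ 274.32)
b = 5295 (b = -5 + (38*143 - 134) = -5 + (5434 - 134) = -5 + 5300 = 5295)
√(a + b) = √(44165/161 + 5295) = √(896660/161) = 2*√36090565/161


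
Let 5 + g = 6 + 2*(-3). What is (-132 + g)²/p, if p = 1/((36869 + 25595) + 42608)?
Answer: 1972096368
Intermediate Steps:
g = -5 (g = -5 + (6 + 2*(-3)) = -5 + (6 - 6) = -5 + 0 = -5)
p = 1/105072 (p = 1/(62464 + 42608) = 1/105072 ≈ 9.5173e-6)
(-132 + g)²/p = (-132 - 5)²/(1/105072) = (-137)²*105072 = 18769*105072 = 1972096368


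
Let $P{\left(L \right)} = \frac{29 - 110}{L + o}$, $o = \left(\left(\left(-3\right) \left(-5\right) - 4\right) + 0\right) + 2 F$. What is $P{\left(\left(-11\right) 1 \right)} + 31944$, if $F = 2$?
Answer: $\frac{127695}{4} \approx 31924.0$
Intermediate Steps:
$o = 15$ ($o = \left(\left(\left(-3\right) \left(-5\right) - 4\right) + 0\right) + 2 \cdot 2 = \left(\left(15 - 4\right) + 0\right) + 4 = \left(11 + 0\right) + 4 = 11 + 4 = 15$)
$P{\left(L \right)} = - \frac{81}{15 + L}$ ($P{\left(L \right)} = \frac{29 - 110}{L + 15} = - \frac{81}{15 + L}$)
$P{\left(\left(-11\right) 1 \right)} + 31944 = - \frac{81}{15 - 11} + 31944 = - \frac{81}{4} + 31944 = \frac{127695}{4}$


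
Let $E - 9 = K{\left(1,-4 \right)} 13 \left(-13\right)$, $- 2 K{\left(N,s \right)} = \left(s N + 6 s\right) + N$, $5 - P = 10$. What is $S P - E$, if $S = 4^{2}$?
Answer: $\frac{4385}{2} \approx 2192.5$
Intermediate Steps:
$P = -5$ ($P = 5 - 10 = -5$)
$K{\left(N,s \right)} = - 3 s - \frac{N}{2} - \frac{N s}{2}$ ($K{\left(N,s \right)} = - \frac{\left(s N + 6 s\right) + N}{2} = - \frac{\left(N s + 6 s\right) + N}{2} = - \frac{\left(6 s + N s\right) + N}{2} = - \frac{N + 6 s + N s}{2} = - 3 s - \frac{N}{2} - \frac{N s}{2}$)
$S = 16$
$E = - \frac{4545}{2}$ ($E = 9 + \left(\left(-3\right) \left(-4\right) - \frac{1}{2} - \frac{1}{2} \left(-4\right)\right) 13 \left(-13\right) = 9 + \left(12 - \frac{1}{2} + 2\right) 13 \left(-13\right) = 9 + \frac{27}{2} \cdot 13 \left(-13\right) = 9 + \frac{351}{2} \left(-13\right) = 9 - \frac{4563}{2} = - \frac{4545}{2} \approx -2272.5$)
$S P - E = 16 \left(-5\right) - - \frac{4545}{2} = -80 + \frac{4545}{2} = \frac{4385}{2}$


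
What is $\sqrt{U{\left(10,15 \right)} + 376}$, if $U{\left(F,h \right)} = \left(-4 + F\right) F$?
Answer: $2 \sqrt{109} \approx 20.881$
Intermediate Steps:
$U{\left(F,h \right)} = F \left(-4 + F\right)$
$\sqrt{U{\left(10,15 \right)} + 376} = \sqrt{10 \left(-4 + 10\right) + 376} = \sqrt{10 \cdot 6 + 376} = \sqrt{60 + 376} = \sqrt{436} = 2 \sqrt{109}$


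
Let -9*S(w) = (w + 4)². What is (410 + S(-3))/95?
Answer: 3689/855 ≈ 4.3146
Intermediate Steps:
S(w) = -(4 + w)²/9 (S(w) = -(w + 4)²/9 = -(4 + w)²/9)
(410 + S(-3))/95 = (410 - (4 - 3)²/9)/95 = (410 - ⅑*1²)*(1/95) = (410 - ⅑*1)*(1/95) = (410 - ⅑)*(1/95) = (3689/9)*(1/95) = 3689/855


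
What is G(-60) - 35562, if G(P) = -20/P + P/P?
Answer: -106682/3 ≈ -35561.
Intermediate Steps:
G(P) = 1 - 20/P (G(P) = -20/P + 1 = 1 - 20/P)
G(-60) - 35562 = (-20 - 60)/(-60) - 35562 = -1/60*(-80) - 35562 = 4/3 - 35562 = -106682/3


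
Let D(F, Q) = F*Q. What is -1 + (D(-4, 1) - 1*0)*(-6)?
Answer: 23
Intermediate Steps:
-1 + (D(-4, 1) - 1*0)*(-6) = -1 + (-4*1 - 1*0)*(-6) = -1 + (-4 + 0)*(-6) = -1 - 4*(-6) = -1 + 24 = 23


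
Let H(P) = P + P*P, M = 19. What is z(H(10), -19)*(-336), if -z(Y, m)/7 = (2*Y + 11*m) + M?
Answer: 70560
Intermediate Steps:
H(P) = P + P**2
z(Y, m) = -133 - 77*m - 14*Y (z(Y, m) = -7*((2*Y + 11*m) + 19) = -7*(19 + 2*Y + 11*m) = -133 - 77*m - 14*Y)
z(H(10), -19)*(-336) = (-133 - 77*(-19) - 140*(1 + 10))*(-336) = (-133 + 1463 - 140*11)*(-336) = (-133 + 1463 - 14*110)*(-336) = (-133 + 1463 - 1540)*(-336) = -210*(-336) = 70560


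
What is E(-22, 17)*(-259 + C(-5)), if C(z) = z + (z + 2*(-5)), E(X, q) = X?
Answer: 6138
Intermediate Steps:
C(z) = -10 + 2*z (C(z) = z + (z - 10) = z + (-10 + z) = -10 + 2*z)
E(-22, 17)*(-259 + C(-5)) = -22*(-259 + (-10 + 2*(-5))) = -22*(-259 + (-10 - 10)) = -22*(-259 - 20) = -22*(-279) = 6138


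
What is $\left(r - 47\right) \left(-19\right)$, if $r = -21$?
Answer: $1292$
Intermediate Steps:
$\left(r - 47\right) \left(-19\right) = \left(-21 - 47\right) \left(-19\right) = \left(-68\right) \left(-19\right) = 1292$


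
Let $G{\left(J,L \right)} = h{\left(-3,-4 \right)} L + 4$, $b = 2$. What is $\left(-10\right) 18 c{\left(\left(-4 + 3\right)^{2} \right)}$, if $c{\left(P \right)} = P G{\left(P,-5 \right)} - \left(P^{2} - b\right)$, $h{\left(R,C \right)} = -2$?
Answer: $-2700$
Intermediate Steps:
$G{\left(J,L \right)} = 4 - 2 L$ ($G{\left(J,L \right)} = - 2 L + 4 = 4 - 2 L$)
$c{\left(P \right)} = 2 - P^{2} + 14 P$ ($c{\left(P \right)} = P \left(4 - -10\right) - \left(-2 + P^{2}\right) = P \left(4 + 10\right) - \left(-2 + P^{2}\right) = P 14 - \left(-2 + P^{2}\right) = 14 P - \left(-2 + P^{2}\right) = 2 - P^{2} + 14 P$)
$\left(-10\right) 18 c{\left(\left(-4 + 3\right)^{2} \right)} = \left(-10\right) 18 \left(2 - \left(\left(-4 + 3\right)^{2}\right)^{2} + 14 \left(-4 + 3\right)^{2}\right) = - 180 \left(2 - \left(\left(-1\right)^{2}\right)^{2} + 14 \left(-1\right)^{2}\right) = - 180 \left(2 - 1^{2} + 14 \cdot 1\right) = - 180 \left(2 - 1 + 14\right) = \left(-180\right) 15 = -2700$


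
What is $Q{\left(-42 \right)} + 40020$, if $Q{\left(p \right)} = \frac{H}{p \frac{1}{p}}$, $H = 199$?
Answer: $40219$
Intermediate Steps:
$Q{\left(p \right)} = 199$ ($Q{\left(p \right)} = \frac{199}{p \frac{1}{p}} = \frac{199}{1} = 199 \cdot 1 = 199$)
$Q{\left(-42 \right)} + 40020 = 199 + 40020 = 40219$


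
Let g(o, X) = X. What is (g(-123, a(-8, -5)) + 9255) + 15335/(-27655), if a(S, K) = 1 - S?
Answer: 51236117/5531 ≈ 9263.4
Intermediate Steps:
(g(-123, a(-8, -5)) + 9255) + 15335/(-27655) = ((1 - 1*(-8)) + 9255) + 15335/(-27655) = ((1 + 8) + 9255) + 15335*(-1/27655) = (9 + 9255) - 3067/5531 = 9264 - 3067/5531 = 51236117/5531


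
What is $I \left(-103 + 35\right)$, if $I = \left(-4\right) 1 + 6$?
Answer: $-136$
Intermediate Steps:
$I = 2$ ($I = -4 + 6 = 2$)
$I \left(-103 + 35\right) = 2 \left(-103 + 35\right) = 2 \left(-68\right) = -136$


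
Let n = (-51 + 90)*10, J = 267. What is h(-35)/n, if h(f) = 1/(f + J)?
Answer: 1/90480 ≈ 1.1052e-5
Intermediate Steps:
h(f) = 1/(267 + f) (h(f) = 1/(f + 267) = 1/(267 + f))
n = 390 (n = 39*10 = 390)
h(-35)/n = 1/((267 - 35)*390) = (1/390)/232 = (1/232)*(1/390) = 1/90480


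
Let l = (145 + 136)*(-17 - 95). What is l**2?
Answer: 990486784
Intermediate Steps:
l = -31472 (l = 281*(-112) = -31472)
l**2 = (-31472)**2 = 990486784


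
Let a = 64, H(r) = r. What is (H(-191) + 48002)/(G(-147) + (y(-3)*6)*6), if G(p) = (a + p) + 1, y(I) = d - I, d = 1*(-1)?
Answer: -47811/10 ≈ -4781.1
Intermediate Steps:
d = -1
y(I) = -1 - I
G(p) = 65 + p (G(p) = (64 + p) + 1 = 65 + p)
(H(-191) + 48002)/(G(-147) + (y(-3)*6)*6) = (-191 + 48002)/((65 - 147) + ((-1 - 1*(-3))*6)*6) = 47811/(-82 + ((-1 + 3)*6)*6) = 47811/(-82 + (2*6)*6) = 47811/(-82 + 12*6) = 47811/(-82 + 72) = 47811/(-10) = 47811*(-⅒) = -47811/10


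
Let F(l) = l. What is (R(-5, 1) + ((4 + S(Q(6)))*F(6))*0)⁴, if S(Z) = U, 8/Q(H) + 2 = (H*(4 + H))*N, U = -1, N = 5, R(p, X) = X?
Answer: 1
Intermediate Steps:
Q(H) = 8/(-2 + 5*H*(4 + H)) (Q(H) = 8/(-2 + (H*(4 + H))*5) = 8/(-2 + 5*H*(4 + H)))
S(Z) = -1
(R(-5, 1) + ((4 + S(Q(6)))*F(6))*0)⁴ = (1 + ((4 - 1)*6)*0)⁴ = (1 + (3*6)*0)⁴ = (1 + 18*0)⁴ = (1 + 0)⁴ = 1⁴ = 1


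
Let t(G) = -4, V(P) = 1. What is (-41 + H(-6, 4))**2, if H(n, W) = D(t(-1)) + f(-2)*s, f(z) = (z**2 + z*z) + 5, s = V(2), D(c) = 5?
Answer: 529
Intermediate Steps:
s = 1
f(z) = 5 + 2*z**2 (f(z) = (z**2 + z**2) + 5 = 2*z**2 + 5 = 5 + 2*z**2)
H(n, W) = 18 (H(n, W) = 5 + (5 + 2*(-2)**2)*1 = 5 + (5 + 2*4)*1 = 5 + (5 + 8)*1 = 5 + 13*1 = 5 + 13 = 18)
(-41 + H(-6, 4))**2 = (-41 + 18)**2 = (-23)**2 = 529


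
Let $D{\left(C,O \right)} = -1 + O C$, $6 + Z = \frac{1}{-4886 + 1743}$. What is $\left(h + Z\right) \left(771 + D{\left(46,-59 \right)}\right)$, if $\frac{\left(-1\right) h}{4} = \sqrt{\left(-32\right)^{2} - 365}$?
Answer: $\frac{36661896}{3143} + 7776 \sqrt{659} \approx 2.1128 \cdot 10^{5}$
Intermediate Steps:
$Z = - \frac{18859}{3143}$ ($Z = -6 + \frac{1}{-4886 + 1743} = -6 + \frac{1}{-3143} = -6 - \frac{1}{3143} = - \frac{18859}{3143} \approx -6.0003$)
$h = - 4 \sqrt{659}$ ($h = - 4 \sqrt{\left(-32\right)^{2} - 365} = - 4 \sqrt{1024 - 365} = - 4 \sqrt{659} \approx -102.68$)
$D{\left(C,O \right)} = -1 + C O$
$\left(h + Z\right) \left(771 + D{\left(46,-59 \right)}\right) = \left(- 4 \sqrt{659} - \frac{18859}{3143}\right) \left(771 + \left(-1 + 46 \left(-59\right)\right)\right) = \left(- \frac{18859}{3143} - 4 \sqrt{659}\right) \left(771 - 2715\right) = \left(- \frac{18859}{3143} - 4 \sqrt{659}\right) \left(-1944\right) = \frac{36661896}{3143} + 7776 \sqrt{659}$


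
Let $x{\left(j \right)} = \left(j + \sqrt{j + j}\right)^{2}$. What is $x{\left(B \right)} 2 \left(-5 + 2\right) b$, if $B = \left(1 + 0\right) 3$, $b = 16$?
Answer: $-1440 - 576 \sqrt{6} \approx -2850.9$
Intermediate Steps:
$B = 3$ ($B = 1 \cdot 3 = 3$)
$x{\left(j \right)} = \left(j + \sqrt{2} \sqrt{j}\right)^{2}$ ($x{\left(j \right)} = \left(j + \sqrt{2 j}\right)^{2} = \left(j + \sqrt{2} \sqrt{j}\right)^{2}$)
$x{\left(B \right)} 2 \left(-5 + 2\right) b = \left(3 + \sqrt{2} \sqrt{3}\right)^{2} \cdot 2 \left(-5 + 2\right) 16 = \left(3 + \sqrt{6}\right)^{2} \cdot 2 \left(-3\right) 16 = \left(3 + \sqrt{6}\right)^{2} \left(-6\right) 16 = - 6 \left(3 + \sqrt{6}\right)^{2} \cdot 16 = - 96 \left(3 + \sqrt{6}\right)^{2}$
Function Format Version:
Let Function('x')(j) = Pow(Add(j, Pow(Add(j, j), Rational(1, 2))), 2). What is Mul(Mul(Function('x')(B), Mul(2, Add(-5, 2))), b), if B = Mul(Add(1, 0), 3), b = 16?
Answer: Add(-1440, Mul(-576, Pow(6, Rational(1, 2)))) ≈ -2850.9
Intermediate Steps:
B = 3 (B = Mul(1, 3) = 3)
Function('x')(j) = Pow(Add(j, Mul(Pow(2, Rational(1, 2)), Pow(j, Rational(1, 2)))), 2) (Function('x')(j) = Pow(Add(j, Pow(Mul(2, j), Rational(1, 2))), 2) = Pow(Add(j, Mul(Pow(2, Rational(1, 2)), Pow(j, Rational(1, 2)))), 2))
Mul(Mul(Function('x')(B), Mul(2, Add(-5, 2))), b) = Mul(Mul(Pow(Add(3, Mul(Pow(2, Rational(1, 2)), Pow(3, Rational(1, 2)))), 2), Mul(2, Add(-5, 2))), 16) = Mul(Mul(Pow(Add(3, Pow(6, Rational(1, 2))), 2), Mul(2, -3)), 16) = Mul(Mul(Pow(Add(3, Pow(6, Rational(1, 2))), 2), -6), 16) = Mul(Mul(-6, Pow(Add(3, Pow(6, Rational(1, 2))), 2)), 16) = Mul(-96, Pow(Add(3, Pow(6, Rational(1, 2))), 2))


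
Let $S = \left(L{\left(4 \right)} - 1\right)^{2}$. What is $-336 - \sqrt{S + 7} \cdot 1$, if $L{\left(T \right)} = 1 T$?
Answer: $-340$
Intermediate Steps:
$L{\left(T \right)} = T$
$S = 9$ ($S = \left(4 - 1\right)^{2} = 3^{2} = 9$)
$-336 - \sqrt{S + 7} \cdot 1 = -336 - \sqrt{9 + 7} \cdot 1 = -336 - \sqrt{16} \cdot 1 = -336 - 4 \cdot 1 = -336 - 4 = -340$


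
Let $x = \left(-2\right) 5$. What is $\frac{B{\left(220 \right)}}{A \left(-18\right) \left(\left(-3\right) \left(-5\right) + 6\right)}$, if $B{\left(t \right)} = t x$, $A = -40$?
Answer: $- \frac{55}{378} \approx -0.1455$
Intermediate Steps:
$x = -10$
$B{\left(t \right)} = - 10 t$ ($B{\left(t \right)} = t \left(-10\right) = - 10 t$)
$\frac{B{\left(220 \right)}}{A \left(-18\right) \left(\left(-3\right) \left(-5\right) + 6\right)} = \frac{\left(-10\right) 220}{\left(-40\right) \left(-18\right) \left(\left(-3\right) \left(-5\right) + 6\right)} = - \frac{2200}{720 \left(15 + 6\right)} = - \frac{2200}{720 \cdot 21} = - \frac{2200}{15120} = \left(-2200\right) \frac{1}{15120} = - \frac{55}{378}$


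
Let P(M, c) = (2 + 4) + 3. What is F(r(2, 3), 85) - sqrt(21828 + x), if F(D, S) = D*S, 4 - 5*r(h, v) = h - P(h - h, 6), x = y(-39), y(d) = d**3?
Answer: 187 - I*sqrt(37491) ≈ 187.0 - 193.63*I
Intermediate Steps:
P(M, c) = 9 (P(M, c) = 6 + 3 = 9)
x = -59319 (x = (-39)**3 = -59319)
r(h, v) = 13/5 - h/5 (r(h, v) = 4/5 - (h - 1*9)/5 = 4/5 - (h - 9)/5 = 4/5 - (-9 + h)/5 = 4/5 + (9/5 - h/5) = 13/5 - h/5)
F(r(2, 3), 85) - sqrt(21828 + x) = (13/5 - 1/5*2)*85 - sqrt(21828 - 59319) = (13/5 - 2/5)*85 - sqrt(-37491) = (11/5)*85 - I*sqrt(37491) = 187 - I*sqrt(37491)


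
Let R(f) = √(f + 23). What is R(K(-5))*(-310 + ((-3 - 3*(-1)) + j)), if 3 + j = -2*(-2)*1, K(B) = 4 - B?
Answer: -1236*√2 ≈ -1748.0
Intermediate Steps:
j = 1 (j = -3 - 2*(-2)*1 = -3 + 4*1 = -3 + 4 = 1)
R(f) = √(23 + f)
R(K(-5))*(-310 + ((-3 - 3*(-1)) + j)) = √(23 + (4 - 1*(-5)))*(-310 + ((-3 - 3*(-1)) + 1)) = √(23 + (4 + 5))*(-310 + ((-3 + 3) + 1)) = √(23 + 9)*(-310 + (0 + 1)) = √32*(-310 + 1) = (4*√2)*(-309) = -1236*√2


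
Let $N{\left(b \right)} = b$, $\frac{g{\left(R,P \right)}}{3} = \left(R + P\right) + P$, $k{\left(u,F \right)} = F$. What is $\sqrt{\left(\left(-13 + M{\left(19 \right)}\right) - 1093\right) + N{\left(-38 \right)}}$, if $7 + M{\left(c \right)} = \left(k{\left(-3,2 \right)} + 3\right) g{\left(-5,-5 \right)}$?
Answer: $4 i \sqrt{86} \approx 37.094 i$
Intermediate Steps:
$g{\left(R,P \right)} = 3 R + 6 P$ ($g{\left(R,P \right)} = 3 \left(\left(R + P\right) + P\right) = 3 \left(\left(P + R\right) + P\right) = 3 \left(R + 2 P\right) = 3 R + 6 P$)
$M{\left(c \right)} = -232$ ($M{\left(c \right)} = -7 + \left(2 + 3\right) \left(3 \left(-5\right) + 6 \left(-5\right)\right) = -7 + 5 \left(-15 - 30\right) = -7 + 5 \left(-45\right) = -7 - 225 = -232$)
$\sqrt{\left(\left(-13 + M{\left(19 \right)}\right) - 1093\right) + N{\left(-38 \right)}} = \sqrt{\left(\left(-13 - 232\right) - 1093\right) - 38} = \sqrt{\left(-245 - 1093\right) - 38} = \sqrt{-1338 - 38} = \sqrt{-1376} = 4 i \sqrt{86}$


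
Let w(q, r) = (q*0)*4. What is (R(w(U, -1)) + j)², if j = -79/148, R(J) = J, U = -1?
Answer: 6241/21904 ≈ 0.28492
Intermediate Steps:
w(q, r) = 0 (w(q, r) = 0*4 = 0)
j = -79/148 (j = -79*1/148 = -79/148 ≈ -0.53378)
(R(w(U, -1)) + j)² = (0 - 79/148)² = (-79/148)² = 6241/21904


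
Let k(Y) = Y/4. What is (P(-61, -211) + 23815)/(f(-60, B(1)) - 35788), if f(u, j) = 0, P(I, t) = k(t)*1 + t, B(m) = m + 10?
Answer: -94205/143152 ≈ -0.65808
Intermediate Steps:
B(m) = 10 + m
k(Y) = Y/4 (k(Y) = Y*(1/4) = Y/4)
P(I, t) = 5*t/4 (P(I, t) = (t/4)*1 + t = t/4 + t = 5*t/4)
(P(-61, -211) + 23815)/(f(-60, B(1)) - 35788) = ((5/4)*(-211) + 23815)/(0 - 35788) = (-1055/4 + 23815)/(-35788) = (94205/4)*(-1/35788) = -94205/143152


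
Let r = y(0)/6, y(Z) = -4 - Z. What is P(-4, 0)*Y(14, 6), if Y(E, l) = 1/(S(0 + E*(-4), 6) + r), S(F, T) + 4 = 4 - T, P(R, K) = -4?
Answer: ⅗ ≈ 0.60000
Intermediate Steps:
S(F, T) = -T (S(F, T) = -4 + (4 - T) = -T)
r = -⅔ (r = (-4 - 1*0)/6 = (-4 + 0)*(⅙) = -4*⅙ = -⅔ ≈ -0.66667)
Y(E, l) = -3/20 (Y(E, l) = 1/(-1*6 - ⅔) = 1/(-6 - ⅔) = 1/(-20/3) = -3/20)
P(-4, 0)*Y(14, 6) = -4*(-3/20) = ⅗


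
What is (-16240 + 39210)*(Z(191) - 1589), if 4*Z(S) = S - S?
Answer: -36499330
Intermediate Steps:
Z(S) = 0 (Z(S) = (S - S)/4 = (¼)*0 = 0)
(-16240 + 39210)*(Z(191) - 1589) = (-16240 + 39210)*(0 - 1589) = 22970*(-1589) = -36499330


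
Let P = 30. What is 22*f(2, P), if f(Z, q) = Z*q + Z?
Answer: 1364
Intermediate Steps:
f(Z, q) = Z + Z*q
22*f(2, P) = 22*(2*(1 + 30)) = 22*(2*31) = 22*62 = 1364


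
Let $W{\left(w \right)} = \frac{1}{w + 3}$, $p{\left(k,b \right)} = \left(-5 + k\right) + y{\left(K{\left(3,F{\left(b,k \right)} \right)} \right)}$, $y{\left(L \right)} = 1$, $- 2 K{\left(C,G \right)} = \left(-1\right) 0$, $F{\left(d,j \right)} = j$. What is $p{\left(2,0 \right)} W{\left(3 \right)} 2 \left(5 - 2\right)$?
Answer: $-2$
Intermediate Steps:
$K{\left(C,G \right)} = 0$ ($K{\left(C,G \right)} = - \frac{\left(-1\right) 0}{2} = \left(- \frac{1}{2}\right) 0 = 0$)
$p{\left(k,b \right)} = -4 + k$ ($p{\left(k,b \right)} = \left(-5 + k\right) + 1 = -4 + k$)
$W{\left(w \right)} = \frac{1}{3 + w}$
$p{\left(2,0 \right)} W{\left(3 \right)} 2 \left(5 - 2\right) = \frac{-4 + 2}{3 + 3} \cdot 2 \left(5 - 2\right) = - \frac{2}{6} \cdot 2 \cdot 3 = \left(-2\right) \frac{1}{6} \cdot 6 = \left(- \frac{1}{3}\right) 6 = -2$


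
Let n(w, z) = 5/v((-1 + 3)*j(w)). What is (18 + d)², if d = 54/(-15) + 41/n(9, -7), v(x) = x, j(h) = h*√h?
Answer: 5225796/25 ≈ 2.0903e+5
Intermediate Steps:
j(h) = h^(3/2)
n(w, z) = 5/(2*w^(3/2)) (n(w, z) = 5/(((-1 + 3)*w^(3/2))) = 5/((2*w^(3/2))) = 5*(1/(2*w^(3/2))) = 5/(2*w^(3/2)))
d = 2196/5 (d = 54/(-15) + 41/((5/(2*9^(3/2)))) = 54*(-1/15) + 41/(((5/2)*(1/27))) = -18/5 + 41/(5/54) = -18/5 + 41*(54/5) = -18/5 + 2214/5 = 2196/5 ≈ 439.20)
(18 + d)² = (18 + 2196/5)² = (2286/5)² = 5225796/25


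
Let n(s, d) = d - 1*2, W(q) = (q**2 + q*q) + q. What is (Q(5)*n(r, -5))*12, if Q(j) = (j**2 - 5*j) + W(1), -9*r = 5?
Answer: -252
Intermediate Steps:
r = -5/9 (r = -1/9*5 = -5/9 ≈ -0.55556)
W(q) = q + 2*q**2 (W(q) = (q**2 + q**2) + q = 2*q**2 + q = q + 2*q**2)
n(s, d) = -2 + d (n(s, d) = d - 2 = -2 + d)
Q(j) = 3 + j**2 - 5*j (Q(j) = (j**2 - 5*j) + 1*(1 + 2*1) = (j**2 - 5*j) + 1*(1 + 2) = (j**2 - 5*j) + 1*3 = (j**2 - 5*j) + 3 = 3 + j**2 - 5*j)
(Q(5)*n(r, -5))*12 = ((3 + 5**2 - 5*5)*(-2 - 5))*12 = ((3 + 25 - 25)*(-7))*12 = (3*(-7))*12 = -21*12 = -252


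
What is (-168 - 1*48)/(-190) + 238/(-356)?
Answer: 7919/16910 ≈ 0.46830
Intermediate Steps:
(-168 - 1*48)/(-190) + 238/(-356) = (-168 - 48)*(-1/190) + 238*(-1/356) = -216*(-1/190) - 119/178 = 108/95 - 119/178 = 7919/16910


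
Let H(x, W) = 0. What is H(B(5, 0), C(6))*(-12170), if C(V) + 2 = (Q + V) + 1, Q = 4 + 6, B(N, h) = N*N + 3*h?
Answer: 0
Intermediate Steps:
B(N, h) = N**2 + 3*h
Q = 10
C(V) = 9 + V (C(V) = -2 + ((10 + V) + 1) = -2 + (11 + V) = 9 + V)
H(B(5, 0), C(6))*(-12170) = 0*(-12170) = 0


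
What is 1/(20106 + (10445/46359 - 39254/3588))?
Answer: 27722682/557095194371 ≈ 4.9763e-5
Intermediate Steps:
1/(20106 + (10445/46359 - 39254/3588)) = 1/(20106 + (10445*(1/46359) - 39254*1/3588)) = 1/(20106 + (10445/46359 - 19627/1794)) = 1/(20106 - 297049921/27722682) = 1/(557095194371/27722682) = 27722682/557095194371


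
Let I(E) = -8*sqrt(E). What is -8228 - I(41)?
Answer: -8228 + 8*sqrt(41) ≈ -8176.8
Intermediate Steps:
-8228 - I(41) = -8228 - (-8)*sqrt(41) = -8228 + 8*sqrt(41)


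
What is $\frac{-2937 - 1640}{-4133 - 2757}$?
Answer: $\frac{4577}{6890} \approx 0.6643$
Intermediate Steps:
$\frac{-2937 - 1640}{-4133 - 2757} = - \frac{4577}{-6890} = \left(-4577\right) \left(- \frac{1}{6890}\right) = \frac{4577}{6890}$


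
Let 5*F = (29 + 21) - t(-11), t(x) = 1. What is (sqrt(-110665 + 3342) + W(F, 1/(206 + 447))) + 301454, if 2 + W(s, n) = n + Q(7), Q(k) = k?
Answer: 196852728/653 + I*sqrt(107323) ≈ 3.0146e+5 + 327.6*I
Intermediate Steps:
F = 49/5 (F = ((29 + 21) - 1*1)/5 = (50 - 1)/5 = (1/5)*49 = 49/5 ≈ 9.8000)
W(s, n) = 5 + n (W(s, n) = -2 + (n + 7) = -2 + (7 + n) = 5 + n)
(sqrt(-110665 + 3342) + W(F, 1/(206 + 447))) + 301454 = (sqrt(-110665 + 3342) + (5 + 1/(206 + 447))) + 301454 = (sqrt(-107323) + (5 + 1/653)) + 301454 = (I*sqrt(107323) + (5 + 1/653)) + 301454 = (I*sqrt(107323) + 3266/653) + 301454 = (3266/653 + I*sqrt(107323)) + 301454 = 196852728/653 + I*sqrt(107323)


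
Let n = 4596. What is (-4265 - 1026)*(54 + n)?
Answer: -24603150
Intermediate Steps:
(-4265 - 1026)*(54 + n) = (-4265 - 1026)*(54 + 4596) = -5291*4650 = -24603150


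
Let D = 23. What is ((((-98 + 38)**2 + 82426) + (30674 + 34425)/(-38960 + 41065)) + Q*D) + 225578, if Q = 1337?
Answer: 720722374/2105 ≈ 3.4239e+5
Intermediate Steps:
((((-98 + 38)**2 + 82426) + (30674 + 34425)/(-38960 + 41065)) + Q*D) + 225578 = ((((-98 + 38)**2 + 82426) + (30674 + 34425)/(-38960 + 41065)) + 1337*23) + 225578 = ((((-60)**2 + 82426) + 65099/2105) + 30751) + 225578 = (((3600 + 82426) + 65099*(1/2105)) + 30751) + 225578 = ((86026 + 65099/2105) + 30751) + 225578 = (181149829/2105 + 30751) + 225578 = 245880684/2105 + 225578 = 720722374/2105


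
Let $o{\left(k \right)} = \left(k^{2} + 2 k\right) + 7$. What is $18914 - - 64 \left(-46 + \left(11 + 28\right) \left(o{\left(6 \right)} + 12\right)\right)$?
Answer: $183202$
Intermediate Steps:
$o{\left(k \right)} = 7 + k^{2} + 2 k$
$18914 - - 64 \left(-46 + \left(11 + 28\right) \left(o{\left(6 \right)} + 12\right)\right) = 18914 - - 64 \left(-46 + \left(11 + 28\right) \left(\left(7 + 6^{2} + 2 \cdot 6\right) + 12\right)\right) = 18914 - - 64 \left(-46 + 39 \left(\left(7 + 36 + 12\right) + 12\right)\right) = 18914 - - 64 \left(-46 + 39 \left(55 + 12\right)\right) = 18914 - - 64 \left(-46 + 39 \cdot 67\right) = 18914 - - 64 \left(-46 + 2613\right) = 18914 - \left(-64\right) 2567 = 18914 - -164288 = 18914 + 164288 = 183202$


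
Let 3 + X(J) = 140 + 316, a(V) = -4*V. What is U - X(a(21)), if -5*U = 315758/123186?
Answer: -139666024/307965 ≈ -453.51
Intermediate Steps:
X(J) = 453 (X(J) = -3 + (140 + 316) = -3 + 456 = 453)
U = -157879/307965 (U = -315758/(5*123186) = -1/5*157879/61593 = -157879/307965 ≈ -0.51265)
U - X(a(21)) = -157879/307965 - 1*453 = -157879/307965 - 453 = -139666024/307965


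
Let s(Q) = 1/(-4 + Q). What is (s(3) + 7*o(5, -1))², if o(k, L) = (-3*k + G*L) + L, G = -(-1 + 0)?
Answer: 14400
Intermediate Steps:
G = 1 (G = -1*(-1) = 1)
o(k, L) = -3*k + 2*L (o(k, L) = (-3*k + 1*L) + L = (-3*k + L) + L = (L - 3*k) + L = -3*k + 2*L)
(s(3) + 7*o(5, -1))² = (1/(-4 + 3) + 7*(-3*5 + 2*(-1)))² = (1/(-1) + 7*(-15 - 2))² = (-1 + 7*(-17))² = (-1 - 119)² = (-120)² = 14400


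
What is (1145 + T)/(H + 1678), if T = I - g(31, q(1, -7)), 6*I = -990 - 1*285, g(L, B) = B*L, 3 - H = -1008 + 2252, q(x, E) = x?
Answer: 1803/874 ≈ 2.0629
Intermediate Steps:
H = -1241 (H = 3 - (-1008 + 2252) = 3 - 1*1244 = 3 - 1244 = -1241)
I = -425/2 (I = (-990 - 1*285)/6 = (-990 - 285)/6 = (⅙)*(-1275) = -425/2 ≈ -212.50)
T = -487/2 (T = -425/2 - 31 = -487/2 ≈ -243.50)
(1145 + T)/(H + 1678) = (1145 - 487/2)/(-1241 + 1678) = (1803/2)/437 = (1803/2)*(1/437) = 1803/874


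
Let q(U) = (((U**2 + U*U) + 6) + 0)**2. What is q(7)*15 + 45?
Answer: 162285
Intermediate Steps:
q(U) = (6 + 2*U**2)**2 (q(U) = (((U**2 + U**2) + 6) + 0)**2 = ((2*U**2 + 6) + 0)**2 = ((6 + 2*U**2) + 0)**2 = (6 + 2*U**2)**2)
q(7)*15 + 45 = (4*(3 + 7**2)**2)*15 + 45 = (4*(3 + 49)**2)*15 + 45 = (4*52**2)*15 + 45 = (4*2704)*15 + 45 = 10816*15 + 45 = 162240 + 45 = 162285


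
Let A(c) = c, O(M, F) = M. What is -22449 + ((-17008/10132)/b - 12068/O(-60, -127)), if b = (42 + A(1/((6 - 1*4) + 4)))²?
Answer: -54107302481326/2432021955 ≈ -22248.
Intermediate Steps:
b = 64009/36 (b = (42 + 1/((6 - 1*4) + 4))² = (42 + 1/((6 - 4) + 4))² = (42 + 1/(2 + 4))² = (42 + 1/6)² = (42 + ⅙)² = (253/6)² = 64009/36 ≈ 1778.0)
-22449 + ((-17008/10132)/b - 12068/O(-60, -127)) = -22449 + ((-17008/10132)/(64009/36) - 12068/(-60)) = -22449 + (-17008*1/10132*(36/64009) - 12068*(-1/60)) = -22449 + (-4252/2533*36/64009 + 3017/15) = -22449 + (-153072/162134797 + 3017/15) = -22449 + 489158386469/2432021955 = -54107302481326/2432021955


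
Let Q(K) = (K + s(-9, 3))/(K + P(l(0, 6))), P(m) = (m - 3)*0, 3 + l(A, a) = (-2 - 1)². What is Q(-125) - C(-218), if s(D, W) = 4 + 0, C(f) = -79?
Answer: 9996/125 ≈ 79.968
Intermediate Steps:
l(A, a) = 6 (l(A, a) = -3 + (-2 - 1)² = -3 + (-3)² = -3 + 9 = 6)
P(m) = 0 (P(m) = (-3 + m)*0 = 0)
s(D, W) = 4
Q(K) = (4 + K)/K (Q(K) = (K + 4)/(K + 0) = (4 + K)/K)
Q(-125) - C(-218) = (4 - 125)/(-125) - 1*(-79) = -1/125*(-121) + 79 = 121/125 + 79 = 9996/125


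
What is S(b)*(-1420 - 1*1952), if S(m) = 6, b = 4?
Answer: -20232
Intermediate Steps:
S(b)*(-1420 - 1*1952) = 6*(-1420 - 1*1952) = 6*(-1420 - 1952) = 6*(-3372) = -20232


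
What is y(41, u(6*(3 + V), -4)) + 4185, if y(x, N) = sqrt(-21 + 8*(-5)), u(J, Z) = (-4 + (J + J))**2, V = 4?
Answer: 4185 + I*sqrt(61) ≈ 4185.0 + 7.8102*I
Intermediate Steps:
u(J, Z) = (-4 + 2*J)**2
y(x, N) = I*sqrt(61) (y(x, N) = sqrt(-21 - 40) = sqrt(-61) = I*sqrt(61))
y(41, u(6*(3 + V), -4)) + 4185 = I*sqrt(61) + 4185 = 4185 + I*sqrt(61)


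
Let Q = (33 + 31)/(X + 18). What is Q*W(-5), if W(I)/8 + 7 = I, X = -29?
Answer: 6144/11 ≈ 558.54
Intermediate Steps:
W(I) = -56 + 8*I
Q = -64/11 (Q = (33 + 31)/(-29 + 18) = 64/(-11) = 64*(-1/11) = -64/11 ≈ -5.8182)
Q*W(-5) = -64*(-56 + 8*(-5))/11 = -64*(-56 - 40)/11 = -64/11*(-96) = 6144/11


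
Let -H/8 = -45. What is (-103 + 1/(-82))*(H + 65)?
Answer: -3589975/82 ≈ -43780.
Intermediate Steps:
H = 360 (H = -8*(-45) = 360)
(-103 + 1/(-82))*(H + 65) = (-103 + 1/(-82))*(360 + 65) = (-103 - 1/82)*425 = -8447/82*425 = -3589975/82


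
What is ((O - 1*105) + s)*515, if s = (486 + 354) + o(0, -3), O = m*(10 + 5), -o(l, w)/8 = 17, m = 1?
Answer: 316210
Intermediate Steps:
o(l, w) = -136 (o(l, w) = -8*17 = -136)
O = 15 (O = 1*(10 + 5) = 1*15 = 15)
s = 704 (s = (486 + 354) - 136 = 840 - 136 = 704)
((O - 1*105) + s)*515 = ((15 - 1*105) + 704)*515 = ((15 - 105) + 704)*515 = (-90 + 704)*515 = 614*515 = 316210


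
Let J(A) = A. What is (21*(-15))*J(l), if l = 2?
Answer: -630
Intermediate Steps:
(21*(-15))*J(l) = (21*(-15))*2 = -315*2 = -630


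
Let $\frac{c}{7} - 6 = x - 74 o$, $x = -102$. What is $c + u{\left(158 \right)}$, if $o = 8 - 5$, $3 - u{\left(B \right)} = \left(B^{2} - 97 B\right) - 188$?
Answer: $-11673$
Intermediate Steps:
$u{\left(B \right)} = 191 - B^{2} + 97 B$ ($u{\left(B \right)} = 3 - \left(\left(B^{2} - 97 B\right) - 188\right) = 3 - \left(-188 + B^{2} - 97 B\right) = 3 + \left(188 - B^{2} + 97 B\right) = 191 - B^{2} + 97 B$)
$o = 3$
$c = -2226$ ($c = 42 + 7 \left(-102 - 222\right) = 42 + 7 \left(-324\right) = 42 - 2268 = -2226$)
$c + u{\left(158 \right)} = -2226 + \left(191 - 158^{2} + 97 \cdot 158\right) = -2226 + \left(191 - 24964 + 15326\right) = -2226 - 9447 = -11673$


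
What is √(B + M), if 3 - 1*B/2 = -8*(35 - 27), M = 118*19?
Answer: 6*√66 ≈ 48.744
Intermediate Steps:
M = 2242
B = 134 (B = 6 - (-16)*(35 - 27) = 6 - (-16)*8 = 6 - 2*(-64) = 6 + 128 = 134)
√(B + M) = √(134 + 2242) = √2376 = 6*√66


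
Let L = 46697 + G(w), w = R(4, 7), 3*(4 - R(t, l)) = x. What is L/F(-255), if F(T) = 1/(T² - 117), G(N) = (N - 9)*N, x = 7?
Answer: 3030215556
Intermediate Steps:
R(t, l) = 5/3 (R(t, l) = 4 - ⅓*7 = 4 - 7/3 = 5/3)
w = 5/3 ≈ 1.6667
G(N) = N*(-9 + N) (G(N) = (-9 + N)*N = N*(-9 + N))
F(T) = 1/(-117 + T²)
L = 420163/9 (L = 46697 + 5*(-9 + 5/3)/3 = 46697 + (5/3)*(-22/3) = 46697 - 110/9 = 420163/9 ≈ 46685.)
L/F(-255) = 420163/(9*(1/(-117 + (-255)²))) = 420163/(9*(1/(-117 + 65025))) = 420163/(9*(1/64908)) = (420163/9)*64908 = 3030215556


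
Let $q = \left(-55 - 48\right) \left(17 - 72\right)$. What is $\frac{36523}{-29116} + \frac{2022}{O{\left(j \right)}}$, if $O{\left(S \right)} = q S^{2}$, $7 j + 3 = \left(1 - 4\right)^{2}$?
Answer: $- \frac{380312131}{494826420} \approx -0.76858$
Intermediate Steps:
$q = 5665$ ($q = \left(-103\right) \left(-55\right) = 5665$)
$j = \frac{6}{7}$ ($j = - \frac{3}{7} + \frac{\left(1 - 4\right)^{2}}{7} = - \frac{3}{7} + \frac{\left(-3\right)^{2}}{7} = - \frac{3}{7} + \frac{1}{7} \cdot 9 = - \frac{3}{7} + \frac{9}{7} = \frac{6}{7} \approx 0.85714$)
$O{\left(S \right)} = 5665 S^{2}$
$\frac{36523}{-29116} + \frac{2022}{O{\left(j \right)}} = \frac{36523}{-29116} + \frac{2022}{5665 \left(\frac{6}{7}\right)^{2}} = 36523 \left(- \frac{1}{29116}\right) + \frac{2022}{5665 \cdot \frac{36}{49}} = - \frac{36523}{29116} + \frac{2022}{\frac{203940}{49}} = - \frac{36523}{29116} + 2022 \cdot \frac{49}{203940} = - \frac{36523}{29116} + \frac{16513}{33990} = - \frac{380312131}{494826420}$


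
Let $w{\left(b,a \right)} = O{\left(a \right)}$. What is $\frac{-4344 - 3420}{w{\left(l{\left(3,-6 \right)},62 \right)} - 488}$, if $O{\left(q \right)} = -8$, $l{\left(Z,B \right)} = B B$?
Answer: $\frac{1941}{124} \approx 15.653$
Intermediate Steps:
$l{\left(Z,B \right)} = B^{2}$
$w{\left(b,a \right)} = -8$
$\frac{-4344 - 3420}{w{\left(l{\left(3,-6 \right)},62 \right)} - 488} = \frac{-4344 - 3420}{-8 - 488} = - \frac{7764}{-496} = \left(-7764\right) \left(- \frac{1}{496}\right) = \frac{1941}{124}$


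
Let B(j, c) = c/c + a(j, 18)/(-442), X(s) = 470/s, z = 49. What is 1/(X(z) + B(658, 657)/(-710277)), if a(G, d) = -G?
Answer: 7691589633/73776445040 ≈ 0.10426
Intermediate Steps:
B(j, c) = 1 + j/442 (B(j, c) = c/c - j/(-442) = 1 - j*(-1/442) = 1 + j/442)
1/(X(z) + B(658, 657)/(-710277)) = 1/(470/49 + (1 + (1/442)*658)/(-710277)) = 1/(470*(1/49) + (1 + 329/221)*(-1/710277)) = 1/(470/49 + (550/221)*(-1/710277)) = 1/(470/49 - 550/156971217) = 1/(73776445040/7691589633) = 7691589633/73776445040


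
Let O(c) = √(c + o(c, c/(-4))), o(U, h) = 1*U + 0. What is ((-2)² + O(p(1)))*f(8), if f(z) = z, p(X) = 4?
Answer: 32 + 16*√2 ≈ 54.627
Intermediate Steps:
o(U, h) = U (o(U, h) = U + 0 = U)
O(c) = √2*√c (O(c) = √(c + c) = √(2*c) = √2*√c)
((-2)² + O(p(1)))*f(8) = ((-2)² + √2*√4)*8 = (4 + √2*2)*8 = (4 + 2*√2)*8 = 32 + 16*√2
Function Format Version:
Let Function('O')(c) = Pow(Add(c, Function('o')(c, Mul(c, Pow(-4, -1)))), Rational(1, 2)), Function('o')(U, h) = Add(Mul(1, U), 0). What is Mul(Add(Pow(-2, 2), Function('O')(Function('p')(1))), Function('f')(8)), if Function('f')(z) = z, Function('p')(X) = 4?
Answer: Add(32, Mul(16, Pow(2, Rational(1, 2)))) ≈ 54.627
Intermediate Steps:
Function('o')(U, h) = U (Function('o')(U, h) = Add(U, 0) = U)
Function('O')(c) = Mul(Pow(2, Rational(1, 2)), Pow(c, Rational(1, 2))) (Function('O')(c) = Pow(Add(c, c), Rational(1, 2)) = Pow(Mul(2, c), Rational(1, 2)) = Mul(Pow(2, Rational(1, 2)), Pow(c, Rational(1, 2))))
Mul(Add(Pow(-2, 2), Function('O')(Function('p')(1))), Function('f')(8)) = Mul(Add(Pow(-2, 2), Mul(Pow(2, Rational(1, 2)), Pow(4, Rational(1, 2)))), 8) = Mul(Add(4, Mul(Pow(2, Rational(1, 2)), 2)), 8) = Mul(Add(4, Mul(2, Pow(2, Rational(1, 2)))), 8) = Add(32, Mul(16, Pow(2, Rational(1, 2))))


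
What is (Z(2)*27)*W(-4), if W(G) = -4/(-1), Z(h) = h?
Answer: 216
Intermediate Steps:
W(G) = 4 (W(G) = -4*(-1) = 4)
(Z(2)*27)*W(-4) = (2*27)*4 = 54*4 = 216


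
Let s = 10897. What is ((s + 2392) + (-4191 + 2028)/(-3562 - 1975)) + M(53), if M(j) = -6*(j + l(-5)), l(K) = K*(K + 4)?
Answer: 10236640/791 ≈ 12941.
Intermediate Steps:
l(K) = K*(4 + K)
M(j) = -30 - 6*j (M(j) = -6*(j - 5*(4 - 5)) = -6*(j - 5*(-1)) = -6*(j + 5) = -6*(5 + j) = -30 - 6*j)
((s + 2392) + (-4191 + 2028)/(-3562 - 1975)) + M(53) = ((10897 + 2392) + (-4191 + 2028)/(-3562 - 1975)) + (-30 - 6*53) = (13289 - 2163/(-5537)) + (-30 - 318) = (13289 - 2163*(-1/5537)) - 348 = (13289 + 309/791) - 348 = 10511908/791 - 348 = 10236640/791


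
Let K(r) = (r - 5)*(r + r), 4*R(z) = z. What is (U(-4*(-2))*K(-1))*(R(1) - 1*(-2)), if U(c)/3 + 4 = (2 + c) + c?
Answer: 1134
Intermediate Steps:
R(z) = z/4
K(r) = 2*r*(-5 + r) (K(r) = (-5 + r)*(2*r) = 2*r*(-5 + r))
U(c) = -6 + 6*c (U(c) = -12 + 3*((2 + c) + c) = -12 + 3*(2 + 2*c) = -12 + (6 + 6*c) = -6 + 6*c)
(U(-4*(-2))*K(-1))*(R(1) - 1*(-2)) = ((-6 + 6*(-4*(-2)))*(2*(-1)*(-5 - 1)))*((¼)*1 - 1*(-2)) = ((-6 + 6*8)*(2*(-1)*(-6)))*(¼ + 2) = ((-6 + 48)*12)*(9/4) = (42*12)*(9/4) = 504*(9/4) = 1134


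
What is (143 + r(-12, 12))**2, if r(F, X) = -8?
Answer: 18225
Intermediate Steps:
(143 + r(-12, 12))**2 = (143 - 8)**2 = 135**2 = 18225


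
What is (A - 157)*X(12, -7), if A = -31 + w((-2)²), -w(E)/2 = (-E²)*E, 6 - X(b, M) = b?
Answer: 360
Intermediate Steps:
X(b, M) = 6 - b
w(E) = 2*E³ (w(E) = -2*(-E²)*E = -(-2)*E³ = 2*E³)
A = 97 (A = -31 + 2*((-2)²)³ = -31 + 2*4³ = -31 + 2*64 = -31 + 128 = 97)
(A - 157)*X(12, -7) = (97 - 157)*(6 - 1*12) = -60*(6 - 12) = -60*(-6) = 360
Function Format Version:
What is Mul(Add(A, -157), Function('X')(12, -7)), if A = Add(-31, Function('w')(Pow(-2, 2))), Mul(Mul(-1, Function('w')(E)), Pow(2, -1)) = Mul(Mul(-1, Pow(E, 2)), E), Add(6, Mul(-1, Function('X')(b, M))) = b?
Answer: 360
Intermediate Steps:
Function('X')(b, M) = Add(6, Mul(-1, b))
Function('w')(E) = Mul(2, Pow(E, 3)) (Function('w')(E) = Mul(-2, Mul(Mul(-1, Pow(E, 2)), E)) = Mul(-2, Mul(-1, Pow(E, 3))) = Mul(2, Pow(E, 3)))
A = 97 (A = Add(-31, Mul(2, Pow(Pow(-2, 2), 3))) = Add(-31, Mul(2, Pow(4, 3))) = Add(-31, Mul(2, 64)) = Add(-31, 128) = 97)
Mul(Add(A, -157), Function('X')(12, -7)) = Mul(Add(97, -157), Add(6, Mul(-1, 12))) = Mul(-60, Add(6, -12)) = Mul(-60, -6) = 360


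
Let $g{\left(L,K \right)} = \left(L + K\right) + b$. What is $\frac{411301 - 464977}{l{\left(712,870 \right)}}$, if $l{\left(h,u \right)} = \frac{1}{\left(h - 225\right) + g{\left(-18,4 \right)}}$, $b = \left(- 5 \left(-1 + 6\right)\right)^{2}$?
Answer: $-58936248$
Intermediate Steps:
$b = 625$ ($b = \left(\left(-5\right) 5\right)^{2} = \left(-25\right)^{2} = 625$)
$g{\left(L,K \right)} = 625 + K + L$ ($g{\left(L,K \right)} = \left(L + K\right) + 625 = \left(K + L\right) + 625 = 625 + K + L$)
$l{\left(h,u \right)} = \frac{1}{386 + h}$ ($l{\left(h,u \right)} = \frac{1}{\left(h - 225\right) + \left(625 + 4 - 18\right)} = \frac{1}{\left(-225 + h\right) + 611} = \frac{1}{386 + h}$)
$\frac{411301 - 464977}{l{\left(712,870 \right)}} = \frac{411301 - 464977}{\frac{1}{386 + 712}} = - \frac{53676}{\frac{1}{1098}} = - 53676 \frac{1}{\frac{1}{1098}} = \left(-53676\right) 1098 = -58936248$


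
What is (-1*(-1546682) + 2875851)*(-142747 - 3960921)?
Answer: -18148607151044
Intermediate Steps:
(-1*(-1546682) + 2875851)*(-142747 - 3960921) = (1546682 + 2875851)*(-4103668) = 4422533*(-4103668) = -18148607151044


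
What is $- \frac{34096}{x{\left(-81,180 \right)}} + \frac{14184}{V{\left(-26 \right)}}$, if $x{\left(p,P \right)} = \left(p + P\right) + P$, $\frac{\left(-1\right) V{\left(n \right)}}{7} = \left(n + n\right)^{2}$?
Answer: $- \frac{81165803}{660114} \approx -122.96$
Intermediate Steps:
$V{\left(n \right)} = - 28 n^{2}$ ($V{\left(n \right)} = - 7 \left(n + n\right)^{2} = - 7 \left(2 n\right)^{2} = - 7 \cdot 4 n^{2} = - 28 n^{2}$)
$x{\left(p,P \right)} = p + 2 P$ ($x{\left(p,P \right)} = \left(P + p\right) + P = p + 2 P$)
$- \frac{34096}{x{\left(-81,180 \right)}} + \frac{14184}{V{\left(-26 \right)}} = - \frac{34096}{-81 + 2 \cdot 180} + \frac{14184}{\left(-28\right) \left(-26\right)^{2}} = - \frac{34096}{-81 + 360} + \frac{14184}{\left(-28\right) 676} = - \frac{34096}{279} + \frac{14184}{-18928} = \left(-34096\right) \frac{1}{279} + 14184 \left(- \frac{1}{18928}\right) = - \frac{34096}{279} - \frac{1773}{2366} = - \frac{81165803}{660114}$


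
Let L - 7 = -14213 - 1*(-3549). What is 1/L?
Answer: -1/10657 ≈ -9.3835e-5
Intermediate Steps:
L = -10657 (L = 7 + (-14213 - 1*(-3549)) = 7 + (-14213 + 3549) = 7 - 10664 = -10657)
1/L = 1/(-10657) = -1/10657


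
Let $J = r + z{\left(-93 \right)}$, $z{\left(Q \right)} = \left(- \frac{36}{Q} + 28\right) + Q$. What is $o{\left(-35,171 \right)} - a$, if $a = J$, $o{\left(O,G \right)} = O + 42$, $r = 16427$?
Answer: $- \frac{507017}{31} \approx -16355.0$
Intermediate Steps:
$o{\left(O,G \right)} = 42 + O$
$z{\left(Q \right)} = 28 + Q - \frac{36}{Q}$ ($z{\left(Q \right)} = \left(28 - \frac{36}{Q}\right) + Q = 28 + Q - \frac{36}{Q}$)
$J = \frac{507234}{31}$ ($J = 16427 - \left(65 - \frac{12}{31}\right) = 16427 - \frac{2003}{31} = \frac{507234}{31} \approx 16362.0$)
$a = \frac{507234}{31} \approx 16362.0$
$o{\left(-35,171 \right)} - a = \left(42 - 35\right) - \frac{507234}{31} = 7 - \frac{507234}{31} = - \frac{507017}{31}$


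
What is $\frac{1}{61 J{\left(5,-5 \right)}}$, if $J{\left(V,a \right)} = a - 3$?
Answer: $- \frac{1}{488} \approx -0.0020492$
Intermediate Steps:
$J{\left(V,a \right)} = -3 + a$
$\frac{1}{61 J{\left(5,-5 \right)}} = \frac{1}{61 \left(-3 - 5\right)} = \frac{1}{61 \left(-8\right)} = \frac{1}{-488} = - \frac{1}{488}$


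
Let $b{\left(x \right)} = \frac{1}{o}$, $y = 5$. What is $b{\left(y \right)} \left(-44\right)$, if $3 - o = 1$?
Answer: $-22$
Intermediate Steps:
$o = 2$ ($o = 3 - 1 = 2$)
$b{\left(x \right)} = \frac{1}{2}$
$b{\left(y \right)} \left(-44\right) = \frac{1}{2} \left(-44\right) = -22$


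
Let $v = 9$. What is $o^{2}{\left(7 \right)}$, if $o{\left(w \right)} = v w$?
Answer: $3969$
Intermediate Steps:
$o{\left(w \right)} = 9 w$
$o^{2}{\left(7 \right)} = \left(9 \cdot 7\right)^{2} = 63^{2} = 3969$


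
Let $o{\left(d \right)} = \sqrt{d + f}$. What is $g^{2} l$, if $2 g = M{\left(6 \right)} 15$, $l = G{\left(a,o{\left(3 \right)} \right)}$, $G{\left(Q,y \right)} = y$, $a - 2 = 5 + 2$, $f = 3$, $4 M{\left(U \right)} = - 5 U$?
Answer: $\frac{50625 \sqrt{6}}{16} \approx 7750.3$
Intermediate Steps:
$M{\left(U \right)} = - \frac{5 U}{4}$ ($M{\left(U \right)} = \frac{\left(-5\right) U}{4} = - \frac{5 U}{4}$)
$a = 9$ ($a = 2 + \left(5 + 2\right) = 2 + 7 = 9$)
$o{\left(d \right)} = \sqrt{3 + d}$ ($o{\left(d \right)} = \sqrt{d + 3} = \sqrt{3 + d}$)
$l = \sqrt{6}$ ($l = \sqrt{3 + 3} = \sqrt{6} \approx 2.4495$)
$g = - \frac{225}{4}$ ($g = \frac{\left(- \frac{5}{4}\right) 6 \cdot 15}{2} = \frac{\left(- \frac{15}{2}\right) 15}{2} = \frac{1}{2} \left(- \frac{225}{2}\right) = - \frac{225}{4} \approx -56.25$)
$g^{2} l = \left(- \frac{225}{4}\right)^{2} \sqrt{6} = \frac{50625 \sqrt{6}}{16}$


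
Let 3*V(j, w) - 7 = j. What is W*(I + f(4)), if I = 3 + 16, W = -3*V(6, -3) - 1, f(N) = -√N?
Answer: -238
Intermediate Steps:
V(j, w) = 7/3 + j/3
W = -14 (W = -3*(7/3 + (⅓)*6) - 1 = -3*(7/3 + 2) - 1 = -3*13/3 - 1 = -13 - 1 = -14)
I = 19
W*(I + f(4)) = -14*(19 - √4) = -14*(19 - 1*2) = -14*(19 - 2) = -14*17 = -238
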